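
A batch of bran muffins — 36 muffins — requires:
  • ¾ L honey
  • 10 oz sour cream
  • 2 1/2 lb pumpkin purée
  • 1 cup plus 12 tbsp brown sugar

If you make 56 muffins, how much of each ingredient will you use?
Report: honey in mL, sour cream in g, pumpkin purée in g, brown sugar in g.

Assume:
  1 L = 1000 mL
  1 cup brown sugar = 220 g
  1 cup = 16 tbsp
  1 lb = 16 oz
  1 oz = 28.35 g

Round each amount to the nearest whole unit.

honey: 1167 mL; sour cream: 441 g; pumpkin purée: 1764 g; brown sugar: 599 g

Scaling factor: 56/36 = 14/9.
honey: 0.75 L × 14/9 × 1000 mL/L ≈ 1167 mL
sour cream: 10 oz × 14/9 × 28.35 g/oz = 441 g
pumpkin purée: 2.5 lb × 14/9 × 16 oz/lb × 28.35 g/oz = 1764 g
brown sugar: (1 cup + 12 tbsp = 1.75 cup) × 14/9 × 220 g/cup ≈ 599 g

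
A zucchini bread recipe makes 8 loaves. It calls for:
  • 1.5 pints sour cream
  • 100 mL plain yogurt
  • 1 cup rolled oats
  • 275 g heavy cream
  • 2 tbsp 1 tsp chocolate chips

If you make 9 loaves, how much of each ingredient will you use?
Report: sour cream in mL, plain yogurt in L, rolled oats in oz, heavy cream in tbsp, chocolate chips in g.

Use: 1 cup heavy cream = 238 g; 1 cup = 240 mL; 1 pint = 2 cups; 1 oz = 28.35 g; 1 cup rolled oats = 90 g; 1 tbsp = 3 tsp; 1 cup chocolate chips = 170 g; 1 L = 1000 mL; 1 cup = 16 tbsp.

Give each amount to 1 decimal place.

Scaling factor: 9/8 = 1.125.
sour cream: 1.5 pint × 9/8 × 2 cup/pint × 240 mL/cup = 810.0 mL
plain yogurt: 100 mL × 9/8 ÷ 1000 mL/L ≈ 0.1 L
rolled oats: 1 cup × 9/8 × 90 g/cup ÷ 28.35 g/oz ≈ 3.6 oz
heavy cream: 275 g × 9/8 ÷ 238 g/cup × 16 tbsp/cup ≈ 20.8 tbsp
chocolate chips: (2 tbsp + 1 tsp = 7/3 tbsp) × 9/8 ÷ 16 tbsp/cup × 170 g/cup ≈ 27.9 g

sour cream: 810.0 mL; plain yogurt: 0.1 L; rolled oats: 3.6 oz; heavy cream: 20.8 tbsp; chocolate chips: 27.9 g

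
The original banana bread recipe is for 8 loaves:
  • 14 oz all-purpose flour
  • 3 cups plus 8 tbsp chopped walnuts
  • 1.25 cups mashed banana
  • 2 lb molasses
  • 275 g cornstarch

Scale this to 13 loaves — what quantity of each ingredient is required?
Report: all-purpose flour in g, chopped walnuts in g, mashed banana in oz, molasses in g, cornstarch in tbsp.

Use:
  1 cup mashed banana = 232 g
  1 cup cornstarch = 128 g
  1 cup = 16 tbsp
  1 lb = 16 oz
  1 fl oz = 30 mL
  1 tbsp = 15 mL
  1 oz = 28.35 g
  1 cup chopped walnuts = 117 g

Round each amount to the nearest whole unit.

Scaling factor: 13/8 = 1.625.
all-purpose flour: 14 oz × 13/8 × 28.35 g/oz ≈ 645 g
chopped walnuts: (3 cup + 8 tbsp = 3.5 cup) × 13/8 × 117 g/cup ≈ 665 g
mashed banana: 1.25 cup × 13/8 × 232 g/cup ÷ 28.35 g/oz ≈ 17 oz
molasses: 2 lb × 13/8 × 16 oz/lb × 28.35 g/oz ≈ 1474 g
cornstarch: 275 g × 13/8 ÷ 128 g/cup × 16 tbsp/cup ≈ 56 tbsp

all-purpose flour: 645 g; chopped walnuts: 665 g; mashed banana: 17 oz; molasses: 1474 g; cornstarch: 56 tbsp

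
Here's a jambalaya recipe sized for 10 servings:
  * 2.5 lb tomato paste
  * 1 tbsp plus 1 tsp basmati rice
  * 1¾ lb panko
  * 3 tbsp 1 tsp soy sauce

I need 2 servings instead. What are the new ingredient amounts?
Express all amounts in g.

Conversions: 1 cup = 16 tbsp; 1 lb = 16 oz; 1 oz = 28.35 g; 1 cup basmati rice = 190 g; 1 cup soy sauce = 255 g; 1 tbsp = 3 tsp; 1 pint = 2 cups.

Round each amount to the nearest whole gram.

Scaling factor: 2/10 = 1/5 = 0.2.
tomato paste: 2.5 lb × 1/5 × 16 oz/lb × 28.35 g/oz ≈ 227 g
basmati rice: (1 tbsp + 1 tsp = 4/3 tbsp) × 1/5 ÷ 16 tbsp/cup × 190 g/cup ≈ 3 g
panko: 1.75 lb × 1/5 × 16 oz/lb × 28.35 g/oz ≈ 159 g
soy sauce: (3 tbsp + 1 tsp = 10/3 tbsp) × 1/5 ÷ 16 tbsp/cup × 255 g/cup ≈ 11 g

tomato paste: 227 g; basmati rice: 3 g; panko: 159 g; soy sauce: 11 g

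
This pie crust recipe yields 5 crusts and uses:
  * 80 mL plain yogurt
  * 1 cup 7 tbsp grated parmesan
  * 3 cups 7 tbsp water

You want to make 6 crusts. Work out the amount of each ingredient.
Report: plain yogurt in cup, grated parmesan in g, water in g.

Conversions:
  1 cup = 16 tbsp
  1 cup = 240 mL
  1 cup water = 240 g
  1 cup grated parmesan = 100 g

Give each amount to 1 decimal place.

plain yogurt: 0.4 cup; grated parmesan: 172.5 g; water: 990.0 g

Scaling factor: 6/5 = 1.2.
plain yogurt: 80 mL × 6/5 ÷ 240 mL/cup = 0.4 cup
grated parmesan: (1 cup + 7 tbsp = 1.4375 cup) × 6/5 × 100 g/cup = 172.5 g
water: (3 cup + 7 tbsp = 3.4375 cup) × 6/5 × 240 g/cup = 990.0 g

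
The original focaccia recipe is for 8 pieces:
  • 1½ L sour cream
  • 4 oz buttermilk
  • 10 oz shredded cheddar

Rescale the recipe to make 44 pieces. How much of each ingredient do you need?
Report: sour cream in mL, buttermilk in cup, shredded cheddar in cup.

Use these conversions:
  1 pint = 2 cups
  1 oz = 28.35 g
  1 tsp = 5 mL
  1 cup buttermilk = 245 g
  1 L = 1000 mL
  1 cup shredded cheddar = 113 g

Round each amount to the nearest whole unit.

Scaling factor: 44/8 = 11/2 = 5.5.
sour cream: 1.5 L × 11/2 × 1000 mL/L = 8250 mL
buttermilk: 4 oz × 11/2 × 28.35 g/oz ÷ 245 g/cup ≈ 3 cup
shredded cheddar: 10 oz × 11/2 × 28.35 g/oz ÷ 113 g/cup ≈ 14 cup

sour cream: 8250 mL; buttermilk: 3 cup; shredded cheddar: 14 cup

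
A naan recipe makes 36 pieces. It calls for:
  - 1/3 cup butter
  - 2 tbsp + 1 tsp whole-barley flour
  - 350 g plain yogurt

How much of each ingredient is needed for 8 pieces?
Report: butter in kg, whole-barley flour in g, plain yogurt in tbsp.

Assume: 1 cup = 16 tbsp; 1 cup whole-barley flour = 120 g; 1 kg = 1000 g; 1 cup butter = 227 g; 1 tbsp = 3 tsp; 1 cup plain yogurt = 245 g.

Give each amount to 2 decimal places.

Scaling factor: 8/36 = 2/9.
butter: 1/3 cup × 2/9 × 227 g/cup ÷ 1000 g/kg ≈ 0.02 kg
whole-barley flour: (2 tbsp + 1 tsp = 7/3 tbsp) × 2/9 ÷ 16 tbsp/cup × 120 g/cup ≈ 3.89 g
plain yogurt: 350 g × 2/9 ÷ 245 g/cup × 16 tbsp/cup ≈ 5.08 tbsp

butter: 0.02 kg; whole-barley flour: 3.89 g; plain yogurt: 5.08 tbsp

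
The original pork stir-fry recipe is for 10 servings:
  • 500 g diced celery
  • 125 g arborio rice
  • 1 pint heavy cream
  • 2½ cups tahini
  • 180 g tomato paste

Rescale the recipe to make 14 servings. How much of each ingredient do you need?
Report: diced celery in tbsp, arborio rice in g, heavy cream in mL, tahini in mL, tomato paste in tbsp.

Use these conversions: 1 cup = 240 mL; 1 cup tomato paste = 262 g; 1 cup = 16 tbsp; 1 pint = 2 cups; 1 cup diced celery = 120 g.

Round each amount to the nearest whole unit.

diced celery: 93 tbsp; arborio rice: 175 g; heavy cream: 672 mL; tahini: 840 mL; tomato paste: 15 tbsp

Scaling factor: 14/10 = 7/5 = 1.4.
diced celery: 500 g × 7/5 ÷ 120 g/cup × 16 tbsp/cup ≈ 93 tbsp
arborio rice: 125 g × 7/5 = 175 g
heavy cream: 1 pint × 7/5 × 2 cup/pint × 240 mL/cup = 672 mL
tahini: 2.5 cup × 7/5 × 240 mL/cup = 840 mL
tomato paste: 180 g × 7/5 ÷ 262 g/cup × 16 tbsp/cup ≈ 15 tbsp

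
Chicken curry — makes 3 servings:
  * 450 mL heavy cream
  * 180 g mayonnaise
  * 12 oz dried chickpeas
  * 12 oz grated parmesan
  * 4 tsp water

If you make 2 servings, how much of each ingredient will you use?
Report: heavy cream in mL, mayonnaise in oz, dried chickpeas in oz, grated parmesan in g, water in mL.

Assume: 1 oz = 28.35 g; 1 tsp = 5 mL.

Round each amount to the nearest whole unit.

Scaling factor: 2/3.
heavy cream: 450 mL × 2/3 = 300 mL
mayonnaise: 180 g × 2/3 ÷ 28.35 g/oz ≈ 4 oz
dried chickpeas: 12 oz × 2/3 = 8 oz
grated parmesan: 12 oz × 2/3 × 28.35 g/oz ≈ 227 g
water: 4 tsp × 2/3 × 5 mL/tsp ≈ 13 mL

heavy cream: 300 mL; mayonnaise: 4 oz; dried chickpeas: 8 oz; grated parmesan: 227 g; water: 13 mL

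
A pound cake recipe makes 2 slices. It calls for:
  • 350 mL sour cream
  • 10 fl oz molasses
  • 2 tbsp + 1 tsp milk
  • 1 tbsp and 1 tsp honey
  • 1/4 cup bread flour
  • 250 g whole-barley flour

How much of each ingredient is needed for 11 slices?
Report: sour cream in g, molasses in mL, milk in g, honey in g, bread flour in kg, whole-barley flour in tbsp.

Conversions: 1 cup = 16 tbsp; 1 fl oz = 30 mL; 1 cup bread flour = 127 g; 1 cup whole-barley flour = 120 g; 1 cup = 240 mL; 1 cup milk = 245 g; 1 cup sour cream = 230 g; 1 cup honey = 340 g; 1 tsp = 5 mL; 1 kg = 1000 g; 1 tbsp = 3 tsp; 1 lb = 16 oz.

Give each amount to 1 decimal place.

Scaling factor: 11/2 = 5.5.
sour cream: 350 mL × 11/2 ÷ 240 mL/cup × 230 g/cup ≈ 1844.8 g
molasses: 10 fl oz × 11/2 × 30 mL/fl oz = 1650.0 mL
milk: (2 tbsp + 1 tsp = 7/3 tbsp) × 11/2 ÷ 16 tbsp/cup × 245 g/cup ≈ 196.5 g
honey: (1 tbsp + 1 tsp = 4/3 tbsp) × 11/2 ÷ 16 tbsp/cup × 340 g/cup ≈ 155.8 g
bread flour: 0.25 cup × 11/2 × 127 g/cup ÷ 1000 g/kg ≈ 0.2 kg
whole-barley flour: 250 g × 11/2 ÷ 120 g/cup × 16 tbsp/cup ≈ 183.3 tbsp

sour cream: 1844.8 g; molasses: 1650.0 mL; milk: 196.5 g; honey: 155.8 g; bread flour: 0.2 kg; whole-barley flour: 183.3 tbsp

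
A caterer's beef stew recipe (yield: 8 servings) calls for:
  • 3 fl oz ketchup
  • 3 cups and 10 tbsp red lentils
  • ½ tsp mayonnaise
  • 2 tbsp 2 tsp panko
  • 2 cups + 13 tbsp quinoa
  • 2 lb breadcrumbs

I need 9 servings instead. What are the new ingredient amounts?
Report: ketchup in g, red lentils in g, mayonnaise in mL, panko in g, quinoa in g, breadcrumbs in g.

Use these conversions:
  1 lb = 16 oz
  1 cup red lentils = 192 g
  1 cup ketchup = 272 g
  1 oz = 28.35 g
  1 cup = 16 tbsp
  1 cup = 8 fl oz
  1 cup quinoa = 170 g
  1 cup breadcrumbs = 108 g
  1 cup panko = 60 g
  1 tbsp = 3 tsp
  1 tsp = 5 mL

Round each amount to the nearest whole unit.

ketchup: 115 g; red lentils: 783 g; mayonnaise: 3 mL; panko: 11 g; quinoa: 538 g; breadcrumbs: 1021 g

Scaling factor: 9/8 = 1.125.
ketchup: 3 fl oz × 9/8 ÷ 8 fl oz/cup × 272 g/cup ≈ 115 g
red lentils: (3 cup + 10 tbsp = 3.625 cup) × 9/8 × 192 g/cup = 783 g
mayonnaise: 0.5 tsp × 9/8 × 5 mL/tsp ≈ 3 mL
panko: (2 tbsp + 2 tsp = 8/3 tbsp) × 9/8 ÷ 16 tbsp/cup × 60 g/cup ≈ 11 g
quinoa: (2 cup + 13 tbsp = 2.8125 cup) × 9/8 × 170 g/cup ≈ 538 g
breadcrumbs: 2 lb × 9/8 × 16 oz/lb × 28.35 g/oz ≈ 1021 g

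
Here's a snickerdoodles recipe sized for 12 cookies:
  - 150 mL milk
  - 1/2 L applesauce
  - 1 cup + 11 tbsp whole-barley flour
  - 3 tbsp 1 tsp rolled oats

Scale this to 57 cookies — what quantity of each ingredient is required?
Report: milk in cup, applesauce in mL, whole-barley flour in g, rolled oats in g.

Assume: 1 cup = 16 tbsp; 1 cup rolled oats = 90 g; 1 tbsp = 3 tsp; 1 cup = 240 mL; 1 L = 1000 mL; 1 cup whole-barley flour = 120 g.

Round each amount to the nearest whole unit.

milk: 3 cup; applesauce: 2375 mL; whole-barley flour: 962 g; rolled oats: 89 g

Scaling factor: 57/12 = 19/4 = 4.75.
milk: 150 mL × 19/4 ÷ 240 mL/cup ≈ 3 cup
applesauce: 0.5 L × 19/4 × 1000 mL/L = 2375 mL
whole-barley flour: (1 cup + 11 tbsp = 1.6875 cup) × 19/4 × 120 g/cup ≈ 962 g
rolled oats: (3 tbsp + 1 tsp = 10/3 tbsp) × 19/4 ÷ 16 tbsp/cup × 90 g/cup ≈ 89 g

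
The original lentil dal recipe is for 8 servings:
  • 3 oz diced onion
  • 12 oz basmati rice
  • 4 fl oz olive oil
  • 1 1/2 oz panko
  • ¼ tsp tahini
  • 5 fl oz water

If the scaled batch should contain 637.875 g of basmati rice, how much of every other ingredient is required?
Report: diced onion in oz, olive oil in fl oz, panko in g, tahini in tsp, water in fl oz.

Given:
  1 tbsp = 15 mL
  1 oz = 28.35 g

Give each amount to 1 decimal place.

The original recipe has 340.2 g of basmati rice, so the scaling factor is 637.875 ÷ 340.2 = 15/8 = 1.875.
diced onion: 3 oz × 15/8 ≈ 5.6 oz
olive oil: 4 fl oz × 15/8 = 7.5 fl oz
panko: 1.5 oz × 15/8 × 28.35 g/oz ≈ 79.7 g
tahini: 0.25 tsp × 15/8 ≈ 0.5 tsp
water: 5 fl oz × 15/8 ≈ 9.4 fl oz

diced onion: 5.6 oz; olive oil: 7.5 fl oz; panko: 79.7 g; tahini: 0.5 tsp; water: 9.4 fl oz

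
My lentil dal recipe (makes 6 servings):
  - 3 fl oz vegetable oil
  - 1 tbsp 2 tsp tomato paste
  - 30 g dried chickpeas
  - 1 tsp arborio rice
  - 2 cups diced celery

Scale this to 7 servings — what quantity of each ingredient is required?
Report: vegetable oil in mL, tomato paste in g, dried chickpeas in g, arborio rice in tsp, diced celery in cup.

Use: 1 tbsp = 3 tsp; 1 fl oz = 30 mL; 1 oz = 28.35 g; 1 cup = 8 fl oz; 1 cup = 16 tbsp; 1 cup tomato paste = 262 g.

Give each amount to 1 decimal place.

Scaling factor: 7/6.
vegetable oil: 3 fl oz × 7/6 × 30 mL/fl oz = 105.0 mL
tomato paste: (1 tbsp + 2 tsp = 5/3 tbsp) × 7/6 ÷ 16 tbsp/cup × 262 g/cup ≈ 31.8 g
dried chickpeas: 30 g × 7/6 = 35.0 g
arborio rice: 1 tsp × 7/6 ≈ 1.2 tsp
diced celery: 2 cup × 7/6 ≈ 2.3 cup

vegetable oil: 105.0 mL; tomato paste: 31.8 g; dried chickpeas: 35.0 g; arborio rice: 1.2 tsp; diced celery: 2.3 cup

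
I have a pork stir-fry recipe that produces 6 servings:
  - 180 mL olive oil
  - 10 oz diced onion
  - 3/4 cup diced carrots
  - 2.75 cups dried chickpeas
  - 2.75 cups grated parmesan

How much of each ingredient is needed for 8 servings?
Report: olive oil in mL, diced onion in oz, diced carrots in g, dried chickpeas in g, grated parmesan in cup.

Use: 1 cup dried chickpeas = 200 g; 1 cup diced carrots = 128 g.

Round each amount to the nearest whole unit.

Scaling factor: 8/6 = 4/3.
olive oil: 180 mL × 4/3 = 240 mL
diced onion: 10 oz × 4/3 ≈ 13 oz
diced carrots: 0.75 cup × 4/3 × 128 g/cup = 128 g
dried chickpeas: 2.75 cup × 4/3 × 200 g/cup ≈ 733 g
grated parmesan: 2.75 cup × 4/3 ≈ 4 cup

olive oil: 240 mL; diced onion: 13 oz; diced carrots: 128 g; dried chickpeas: 733 g; grated parmesan: 4 cup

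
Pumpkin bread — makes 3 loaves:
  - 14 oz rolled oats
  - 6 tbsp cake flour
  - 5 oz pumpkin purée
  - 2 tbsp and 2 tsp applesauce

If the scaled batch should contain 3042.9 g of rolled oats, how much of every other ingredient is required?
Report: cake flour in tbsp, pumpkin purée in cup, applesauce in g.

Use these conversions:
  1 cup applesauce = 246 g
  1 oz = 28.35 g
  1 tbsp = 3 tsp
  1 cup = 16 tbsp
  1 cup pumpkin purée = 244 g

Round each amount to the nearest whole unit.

The original recipe has 396.9 g of rolled oats, so the scaling factor is 3042.9 ÷ 396.9 = 23/3.
cake flour: 6 tbsp × 23/3 = 46 tbsp
pumpkin purée: 5 oz × 23/3 × 28.35 g/oz ÷ 244 g/cup ≈ 4 cup
applesauce: (2 tbsp + 2 tsp = 8/3 tbsp) × 23/3 ÷ 16 tbsp/cup × 246 g/cup ≈ 314 g

cake flour: 46 tbsp; pumpkin purée: 4 cup; applesauce: 314 g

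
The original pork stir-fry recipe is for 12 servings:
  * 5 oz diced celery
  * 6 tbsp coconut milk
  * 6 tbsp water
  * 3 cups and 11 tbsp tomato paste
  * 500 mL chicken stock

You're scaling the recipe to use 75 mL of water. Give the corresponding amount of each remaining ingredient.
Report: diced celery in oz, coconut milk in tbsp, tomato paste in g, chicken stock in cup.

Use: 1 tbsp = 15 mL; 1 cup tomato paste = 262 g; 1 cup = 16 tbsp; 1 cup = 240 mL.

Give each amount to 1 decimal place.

diced celery: 4.2 oz; coconut milk: 5.0 tbsp; tomato paste: 805.1 g; chicken stock: 1.7 cup

The original recipe has 90 mL of water, so the scaling factor is 75 ÷ 90 = 5/6.
diced celery: 5 oz × 5/6 ≈ 4.2 oz
coconut milk: 6 tbsp × 5/6 = 5.0 tbsp
tomato paste: (3 cup + 11 tbsp = 3.6875 cup) × 5/6 × 262 g/cup ≈ 805.1 g
chicken stock: 500 mL × 5/6 ÷ 240 mL/cup ≈ 1.7 cup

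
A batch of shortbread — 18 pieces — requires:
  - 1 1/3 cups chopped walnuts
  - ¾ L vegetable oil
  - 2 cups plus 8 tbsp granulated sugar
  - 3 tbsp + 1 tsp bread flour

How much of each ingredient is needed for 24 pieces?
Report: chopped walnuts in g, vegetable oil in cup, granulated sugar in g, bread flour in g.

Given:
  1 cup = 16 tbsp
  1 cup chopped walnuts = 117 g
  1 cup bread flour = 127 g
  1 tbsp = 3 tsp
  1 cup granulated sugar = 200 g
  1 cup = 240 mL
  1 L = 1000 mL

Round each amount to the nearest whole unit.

Scaling factor: 24/18 = 4/3.
chopped walnuts: 4/3 cup × 4/3 × 117 g/cup = 208 g
vegetable oil: 0.75 L × 4/3 × 1000 mL/L ÷ 240 mL/cup ≈ 4 cup
granulated sugar: (2 cup + 8 tbsp = 2.5 cup) × 4/3 × 200 g/cup ≈ 667 g
bread flour: (3 tbsp + 1 tsp = 10/3 tbsp) × 4/3 ÷ 16 tbsp/cup × 127 g/cup ≈ 35 g

chopped walnuts: 208 g; vegetable oil: 4 cup; granulated sugar: 667 g; bread flour: 35 g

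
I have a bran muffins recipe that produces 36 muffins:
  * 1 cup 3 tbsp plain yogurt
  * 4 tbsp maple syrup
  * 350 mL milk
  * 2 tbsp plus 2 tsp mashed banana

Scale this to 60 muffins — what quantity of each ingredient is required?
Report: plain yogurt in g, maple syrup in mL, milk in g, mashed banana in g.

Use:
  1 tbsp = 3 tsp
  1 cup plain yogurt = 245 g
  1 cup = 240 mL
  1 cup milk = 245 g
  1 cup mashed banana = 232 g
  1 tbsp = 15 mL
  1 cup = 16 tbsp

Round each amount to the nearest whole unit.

plain yogurt: 485 g; maple syrup: 100 mL; milk: 595 g; mashed banana: 64 g

Scaling factor: 60/36 = 5/3.
plain yogurt: (1 cup + 3 tbsp = 1.1875 cup) × 5/3 × 245 g/cup ≈ 485 g
maple syrup: 4 tbsp × 5/3 × 15 mL/tbsp = 100 mL
milk: 350 mL × 5/3 ÷ 240 mL/cup × 245 g/cup ≈ 595 g
mashed banana: (2 tbsp + 2 tsp = 8/3 tbsp) × 5/3 ÷ 16 tbsp/cup × 232 g/cup ≈ 64 g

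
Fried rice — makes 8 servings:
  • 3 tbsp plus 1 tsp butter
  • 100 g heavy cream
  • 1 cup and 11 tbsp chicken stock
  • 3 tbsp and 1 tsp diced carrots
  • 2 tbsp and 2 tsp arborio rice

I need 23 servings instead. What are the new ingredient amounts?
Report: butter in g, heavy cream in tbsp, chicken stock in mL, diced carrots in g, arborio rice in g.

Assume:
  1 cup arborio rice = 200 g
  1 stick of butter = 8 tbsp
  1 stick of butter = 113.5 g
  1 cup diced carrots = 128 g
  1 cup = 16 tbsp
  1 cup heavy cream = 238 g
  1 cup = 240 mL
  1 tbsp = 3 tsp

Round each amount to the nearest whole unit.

Scaling factor: 23/8 = 2.875.
butter: (3 tbsp + 1 tsp = 10/3 tbsp) × 23/8 ÷ 8 tbsp/stick × 113.5 g/stick ≈ 136 g
heavy cream: 100 g × 23/8 ÷ 238 g/cup × 16 tbsp/cup ≈ 19 tbsp
chicken stock: (1 cup + 11 tbsp = 1.6875 cup) × 23/8 × 240 mL/cup ≈ 1164 mL
diced carrots: (3 tbsp + 1 tsp = 10/3 tbsp) × 23/8 ÷ 16 tbsp/cup × 128 g/cup ≈ 77 g
arborio rice: (2 tbsp + 2 tsp = 8/3 tbsp) × 23/8 ÷ 16 tbsp/cup × 200 g/cup ≈ 96 g

butter: 136 g; heavy cream: 19 tbsp; chicken stock: 1164 mL; diced carrots: 77 g; arborio rice: 96 g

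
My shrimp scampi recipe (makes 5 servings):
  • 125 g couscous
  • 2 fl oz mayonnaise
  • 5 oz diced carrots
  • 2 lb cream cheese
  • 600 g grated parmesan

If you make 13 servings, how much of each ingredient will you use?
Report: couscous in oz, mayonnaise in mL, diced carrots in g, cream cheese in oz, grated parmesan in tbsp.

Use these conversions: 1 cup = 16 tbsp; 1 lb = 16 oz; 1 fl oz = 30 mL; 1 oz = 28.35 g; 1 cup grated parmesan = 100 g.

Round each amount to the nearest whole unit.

Scaling factor: 13/5 = 2.6.
couscous: 125 g × 13/5 ÷ 28.35 g/oz ≈ 11 oz
mayonnaise: 2 fl oz × 13/5 × 30 mL/fl oz = 156 mL
diced carrots: 5 oz × 13/5 × 28.35 g/oz ≈ 369 g
cream cheese: 2 lb × 13/5 × 16 oz/lb ≈ 83 oz
grated parmesan: 600 g × 13/5 ÷ 100 g/cup × 16 tbsp/cup ≈ 250 tbsp

couscous: 11 oz; mayonnaise: 156 mL; diced carrots: 369 g; cream cheese: 83 oz; grated parmesan: 250 tbsp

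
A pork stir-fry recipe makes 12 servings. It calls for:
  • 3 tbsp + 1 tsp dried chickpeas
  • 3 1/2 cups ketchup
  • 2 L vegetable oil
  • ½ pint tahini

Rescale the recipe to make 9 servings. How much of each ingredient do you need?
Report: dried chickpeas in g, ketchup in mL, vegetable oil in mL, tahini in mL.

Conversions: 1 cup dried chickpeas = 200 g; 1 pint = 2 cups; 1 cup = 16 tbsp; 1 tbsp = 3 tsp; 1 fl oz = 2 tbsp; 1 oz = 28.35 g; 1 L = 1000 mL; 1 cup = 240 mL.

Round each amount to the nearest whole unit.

Scaling factor: 9/12 = 3/4 = 0.75.
dried chickpeas: (3 tbsp + 1 tsp = 10/3 tbsp) × 3/4 ÷ 16 tbsp/cup × 200 g/cup ≈ 31 g
ketchup: 3.5 cup × 3/4 × 240 mL/cup = 630 mL
vegetable oil: 2 L × 3/4 × 1000 mL/L = 1500 mL
tahini: 0.5 pint × 3/4 × 2 cup/pint × 240 mL/cup = 180 mL

dried chickpeas: 31 g; ketchup: 630 mL; vegetable oil: 1500 mL; tahini: 180 mL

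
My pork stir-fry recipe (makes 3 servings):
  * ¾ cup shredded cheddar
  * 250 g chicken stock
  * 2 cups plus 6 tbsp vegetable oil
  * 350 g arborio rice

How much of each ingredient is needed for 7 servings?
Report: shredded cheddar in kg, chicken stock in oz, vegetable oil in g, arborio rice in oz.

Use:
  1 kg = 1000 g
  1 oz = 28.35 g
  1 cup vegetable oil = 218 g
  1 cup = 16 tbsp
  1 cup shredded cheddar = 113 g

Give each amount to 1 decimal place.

Scaling factor: 7/3.
shredded cheddar: 0.75 cup × 7/3 × 113 g/cup ÷ 1000 g/kg ≈ 0.2 kg
chicken stock: 250 g × 7/3 ÷ 28.35 g/oz ≈ 20.6 oz
vegetable oil: (2 cup + 6 tbsp = 2.375 cup) × 7/3 × 218 g/cup ≈ 1208.1 g
arborio rice: 350 g × 7/3 ÷ 28.35 g/oz ≈ 28.8 oz

shredded cheddar: 0.2 kg; chicken stock: 20.6 oz; vegetable oil: 1208.1 g; arborio rice: 28.8 oz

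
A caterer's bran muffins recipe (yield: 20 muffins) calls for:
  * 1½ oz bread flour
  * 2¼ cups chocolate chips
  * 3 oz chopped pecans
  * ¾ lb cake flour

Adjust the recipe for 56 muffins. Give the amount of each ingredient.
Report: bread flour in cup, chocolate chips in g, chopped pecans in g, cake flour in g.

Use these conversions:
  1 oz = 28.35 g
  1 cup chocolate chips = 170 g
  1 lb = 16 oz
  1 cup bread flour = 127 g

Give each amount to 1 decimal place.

bread flour: 0.9 cup; chocolate chips: 1071.0 g; chopped pecans: 238.1 g; cake flour: 952.6 g

Scaling factor: 56/20 = 14/5 = 2.8.
bread flour: 1.5 oz × 14/5 × 28.35 g/oz ÷ 127 g/cup ≈ 0.9 cup
chocolate chips: 2.25 cup × 14/5 × 170 g/cup = 1071.0 g
chopped pecans: 3 oz × 14/5 × 28.35 g/oz ≈ 238.1 g
cake flour: 0.75 lb × 14/5 × 16 oz/lb × 28.35 g/oz ≈ 952.6 g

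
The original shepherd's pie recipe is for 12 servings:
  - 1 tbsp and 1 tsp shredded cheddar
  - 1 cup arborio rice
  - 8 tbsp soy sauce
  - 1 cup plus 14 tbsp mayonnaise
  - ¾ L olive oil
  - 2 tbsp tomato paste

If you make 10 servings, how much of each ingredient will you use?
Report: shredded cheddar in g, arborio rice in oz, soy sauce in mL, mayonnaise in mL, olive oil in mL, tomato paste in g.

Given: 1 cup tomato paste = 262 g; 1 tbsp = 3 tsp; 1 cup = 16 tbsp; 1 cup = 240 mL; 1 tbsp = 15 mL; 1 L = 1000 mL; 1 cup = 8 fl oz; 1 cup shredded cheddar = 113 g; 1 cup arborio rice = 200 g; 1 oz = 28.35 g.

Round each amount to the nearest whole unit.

shredded cheddar: 8 g; arborio rice: 6 oz; soy sauce: 100 mL; mayonnaise: 375 mL; olive oil: 625 mL; tomato paste: 27 g

Scaling factor: 10/12 = 5/6.
shredded cheddar: (1 tbsp + 1 tsp = 4/3 tbsp) × 5/6 ÷ 16 tbsp/cup × 113 g/cup ≈ 8 g
arborio rice: 1 cup × 5/6 × 200 g/cup ÷ 28.35 g/oz ≈ 6 oz
soy sauce: 8 tbsp × 5/6 × 15 mL/tbsp = 100 mL
mayonnaise: (1 cup + 14 tbsp = 1.875 cup) × 5/6 × 240 mL/cup = 375 mL
olive oil: 0.75 L × 5/6 × 1000 mL/L = 625 mL
tomato paste: 2 tbsp × 5/6 ÷ 16 tbsp/cup × 262 g/cup ≈ 27 g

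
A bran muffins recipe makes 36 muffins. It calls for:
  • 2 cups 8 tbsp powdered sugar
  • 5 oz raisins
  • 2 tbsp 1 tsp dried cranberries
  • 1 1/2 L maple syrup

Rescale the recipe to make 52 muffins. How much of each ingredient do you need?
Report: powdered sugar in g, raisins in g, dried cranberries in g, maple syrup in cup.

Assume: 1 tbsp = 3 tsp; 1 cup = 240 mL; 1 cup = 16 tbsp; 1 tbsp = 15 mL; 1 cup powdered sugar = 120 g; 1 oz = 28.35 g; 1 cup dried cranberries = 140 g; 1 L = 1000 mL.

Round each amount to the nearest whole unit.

powdered sugar: 433 g; raisins: 205 g; dried cranberries: 29 g; maple syrup: 9 cup

Scaling factor: 52/36 = 13/9.
powdered sugar: (2 cup + 8 tbsp = 2.5 cup) × 13/9 × 120 g/cup ≈ 433 g
raisins: 5 oz × 13/9 × 28.35 g/oz ≈ 205 g
dried cranberries: (2 tbsp + 1 tsp = 7/3 tbsp) × 13/9 ÷ 16 tbsp/cup × 140 g/cup ≈ 29 g
maple syrup: 1.5 L × 13/9 × 1000 mL/L ÷ 240 mL/cup ≈ 9 cup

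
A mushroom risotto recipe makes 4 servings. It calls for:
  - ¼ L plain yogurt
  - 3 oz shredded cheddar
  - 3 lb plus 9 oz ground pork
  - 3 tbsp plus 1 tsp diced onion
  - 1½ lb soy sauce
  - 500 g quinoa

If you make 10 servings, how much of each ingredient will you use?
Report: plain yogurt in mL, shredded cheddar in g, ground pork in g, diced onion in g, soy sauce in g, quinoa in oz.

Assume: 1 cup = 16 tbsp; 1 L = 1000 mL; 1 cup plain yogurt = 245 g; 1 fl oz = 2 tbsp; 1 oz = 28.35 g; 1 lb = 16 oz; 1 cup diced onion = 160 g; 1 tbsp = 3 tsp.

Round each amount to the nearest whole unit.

plain yogurt: 625 mL; shredded cheddar: 213 g; ground pork: 4040 g; diced onion: 83 g; soy sauce: 1701 g; quinoa: 44 oz

Scaling factor: 10/4 = 5/2 = 2.5.
plain yogurt: 0.25 L × 5/2 × 1000 mL/L = 625 mL
shredded cheddar: 3 oz × 5/2 × 28.35 g/oz ≈ 213 g
ground pork: (3 lb + 9 oz = 3.5625 lb) × 5/2 × 16 oz/lb × 28.35 g/oz ≈ 4040 g
diced onion: (3 tbsp + 1 tsp = 10/3 tbsp) × 5/2 ÷ 16 tbsp/cup × 160 g/cup ≈ 83 g
soy sauce: 1.5 lb × 5/2 × 16 oz/lb × 28.35 g/oz = 1701 g
quinoa: 500 g × 5/2 ÷ 28.35 g/oz ≈ 44 oz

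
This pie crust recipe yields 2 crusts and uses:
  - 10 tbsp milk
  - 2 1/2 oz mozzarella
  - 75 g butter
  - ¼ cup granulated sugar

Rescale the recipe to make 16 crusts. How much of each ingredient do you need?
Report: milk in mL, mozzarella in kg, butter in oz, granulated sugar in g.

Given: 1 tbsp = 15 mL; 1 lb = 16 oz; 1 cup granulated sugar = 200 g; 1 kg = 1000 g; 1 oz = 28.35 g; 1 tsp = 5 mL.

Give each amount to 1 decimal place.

milk: 1200.0 mL; mozzarella: 0.6 kg; butter: 21.2 oz; granulated sugar: 400.0 g

Scaling factor: 16/2 = 8.
milk: 10 tbsp × 8 × 15 mL/tbsp = 1200.0 mL
mozzarella: 2.5 oz × 8 × 28.35 g/oz ÷ 1000 g/kg ≈ 0.6 kg
butter: 75 g × 8 ÷ 28.35 g/oz ≈ 21.2 oz
granulated sugar: 0.25 cup × 8 × 200 g/cup = 400.0 g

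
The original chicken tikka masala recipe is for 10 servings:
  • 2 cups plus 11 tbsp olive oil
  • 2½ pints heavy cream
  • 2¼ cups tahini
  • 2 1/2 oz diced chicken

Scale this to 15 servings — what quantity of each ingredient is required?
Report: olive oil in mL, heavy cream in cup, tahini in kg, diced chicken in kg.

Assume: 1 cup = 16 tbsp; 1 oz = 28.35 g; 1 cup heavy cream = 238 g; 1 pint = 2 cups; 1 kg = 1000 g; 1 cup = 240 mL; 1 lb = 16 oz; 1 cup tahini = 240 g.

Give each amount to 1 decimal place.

Scaling factor: 15/10 = 3/2 = 1.5.
olive oil: (2 cup + 11 tbsp = 2.6875 cup) × 3/2 × 240 mL/cup = 967.5 mL
heavy cream: 2.5 pint × 3/2 × 2 cup/pint = 7.5 cup
tahini: 2.25 cup × 3/2 × 240 g/cup ÷ 1000 g/kg ≈ 0.8 kg
diced chicken: 2.5 oz × 3/2 × 28.35 g/oz ÷ 1000 g/kg ≈ 0.1 kg

olive oil: 967.5 mL; heavy cream: 7.5 cup; tahini: 0.8 kg; diced chicken: 0.1 kg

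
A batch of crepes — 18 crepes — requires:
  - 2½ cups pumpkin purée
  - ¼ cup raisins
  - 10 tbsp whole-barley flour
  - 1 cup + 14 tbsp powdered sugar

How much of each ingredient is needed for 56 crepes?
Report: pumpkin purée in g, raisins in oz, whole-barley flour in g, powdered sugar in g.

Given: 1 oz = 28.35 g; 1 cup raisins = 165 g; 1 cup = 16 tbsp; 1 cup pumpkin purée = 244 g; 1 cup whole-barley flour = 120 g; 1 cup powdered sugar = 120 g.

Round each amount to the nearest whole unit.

Scaling factor: 56/18 = 28/9.
pumpkin purée: 2.5 cup × 28/9 × 244 g/cup ≈ 1898 g
raisins: 0.25 cup × 28/9 × 165 g/cup ÷ 28.35 g/oz ≈ 5 oz
whole-barley flour: 10 tbsp × 28/9 ÷ 16 tbsp/cup × 120 g/cup ≈ 233 g
powdered sugar: (1 cup + 14 tbsp = 1.875 cup) × 28/9 × 120 g/cup = 700 g

pumpkin purée: 1898 g; raisins: 5 oz; whole-barley flour: 233 g; powdered sugar: 700 g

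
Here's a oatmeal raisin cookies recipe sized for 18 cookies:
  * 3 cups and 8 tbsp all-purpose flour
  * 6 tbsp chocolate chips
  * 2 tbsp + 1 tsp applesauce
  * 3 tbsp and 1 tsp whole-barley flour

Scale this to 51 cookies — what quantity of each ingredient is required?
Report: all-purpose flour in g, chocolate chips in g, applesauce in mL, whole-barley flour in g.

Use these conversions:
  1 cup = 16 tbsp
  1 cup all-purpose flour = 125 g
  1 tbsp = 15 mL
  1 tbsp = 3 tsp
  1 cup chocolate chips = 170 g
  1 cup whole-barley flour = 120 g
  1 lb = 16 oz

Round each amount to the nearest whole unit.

Scaling factor: 51/18 = 17/6.
all-purpose flour: (3 cup + 8 tbsp = 3.5 cup) × 17/6 × 125 g/cup ≈ 1240 g
chocolate chips: 6 tbsp × 17/6 ÷ 16 tbsp/cup × 170 g/cup ≈ 181 g
applesauce: (2 tbsp + 1 tsp = 7/3 tbsp) × 17/6 × 15 mL/tbsp ≈ 99 mL
whole-barley flour: (3 tbsp + 1 tsp = 10/3 tbsp) × 17/6 ÷ 16 tbsp/cup × 120 g/cup ≈ 71 g

all-purpose flour: 1240 g; chocolate chips: 181 g; applesauce: 99 mL; whole-barley flour: 71 g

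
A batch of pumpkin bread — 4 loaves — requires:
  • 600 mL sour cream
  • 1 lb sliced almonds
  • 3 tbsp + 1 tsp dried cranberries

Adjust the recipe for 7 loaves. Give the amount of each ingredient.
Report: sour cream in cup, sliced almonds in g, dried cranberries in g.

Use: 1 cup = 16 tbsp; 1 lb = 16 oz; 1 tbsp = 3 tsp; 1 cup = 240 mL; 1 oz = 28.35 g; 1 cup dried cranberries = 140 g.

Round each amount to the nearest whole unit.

Scaling factor: 7/4 = 1.75.
sour cream: 600 mL × 7/4 ÷ 240 mL/cup ≈ 4 cup
sliced almonds: 1 lb × 7/4 × 16 oz/lb × 28.35 g/oz ≈ 794 g
dried cranberries: (3 tbsp + 1 tsp = 10/3 tbsp) × 7/4 ÷ 16 tbsp/cup × 140 g/cup ≈ 51 g

sour cream: 4 cup; sliced almonds: 794 g; dried cranberries: 51 g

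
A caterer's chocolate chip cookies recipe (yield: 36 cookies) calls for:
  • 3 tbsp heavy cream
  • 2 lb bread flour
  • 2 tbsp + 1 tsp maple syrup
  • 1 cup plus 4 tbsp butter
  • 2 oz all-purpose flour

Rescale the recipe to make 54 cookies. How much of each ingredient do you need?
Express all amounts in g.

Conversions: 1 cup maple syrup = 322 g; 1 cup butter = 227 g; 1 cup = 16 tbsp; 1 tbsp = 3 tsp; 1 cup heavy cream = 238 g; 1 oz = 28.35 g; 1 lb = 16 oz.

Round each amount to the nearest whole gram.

heavy cream: 67 g; bread flour: 1361 g; maple syrup: 70 g; butter: 426 g; all-purpose flour: 85 g

Scaling factor: 54/36 = 3/2 = 1.5.
heavy cream: 3 tbsp × 3/2 ÷ 16 tbsp/cup × 238 g/cup ≈ 67 g
bread flour: 2 lb × 3/2 × 16 oz/lb × 28.35 g/oz ≈ 1361 g
maple syrup: (2 tbsp + 1 tsp = 7/3 tbsp) × 3/2 ÷ 16 tbsp/cup × 322 g/cup ≈ 70 g
butter: (1 cup + 4 tbsp = 1.25 cup) × 3/2 × 227 g/cup ≈ 426 g
all-purpose flour: 2 oz × 3/2 × 28.35 g/oz ≈ 85 g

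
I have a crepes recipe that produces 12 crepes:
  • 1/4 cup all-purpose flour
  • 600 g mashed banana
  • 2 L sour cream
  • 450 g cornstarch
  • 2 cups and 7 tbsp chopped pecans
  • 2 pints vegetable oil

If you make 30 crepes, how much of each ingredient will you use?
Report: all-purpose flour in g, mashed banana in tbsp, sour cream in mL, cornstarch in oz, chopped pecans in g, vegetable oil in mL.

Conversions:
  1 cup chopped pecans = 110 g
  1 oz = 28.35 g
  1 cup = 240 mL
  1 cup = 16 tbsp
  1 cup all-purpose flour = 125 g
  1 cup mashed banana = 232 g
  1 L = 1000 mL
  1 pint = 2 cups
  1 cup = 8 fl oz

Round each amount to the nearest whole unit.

all-purpose flour: 78 g; mashed banana: 103 tbsp; sour cream: 5000 mL; cornstarch: 40 oz; chopped pecans: 670 g; vegetable oil: 2400 mL

Scaling factor: 30/12 = 5/2 = 2.5.
all-purpose flour: 0.25 cup × 5/2 × 125 g/cup ≈ 78 g
mashed banana: 600 g × 5/2 ÷ 232 g/cup × 16 tbsp/cup ≈ 103 tbsp
sour cream: 2 L × 5/2 × 1000 mL/L = 5000 mL
cornstarch: 450 g × 5/2 ÷ 28.35 g/oz ≈ 40 oz
chopped pecans: (2 cup + 7 tbsp = 2.4375 cup) × 5/2 × 110 g/cup ≈ 670 g
vegetable oil: 2 pint × 5/2 × 2 cup/pint × 240 mL/cup = 2400 mL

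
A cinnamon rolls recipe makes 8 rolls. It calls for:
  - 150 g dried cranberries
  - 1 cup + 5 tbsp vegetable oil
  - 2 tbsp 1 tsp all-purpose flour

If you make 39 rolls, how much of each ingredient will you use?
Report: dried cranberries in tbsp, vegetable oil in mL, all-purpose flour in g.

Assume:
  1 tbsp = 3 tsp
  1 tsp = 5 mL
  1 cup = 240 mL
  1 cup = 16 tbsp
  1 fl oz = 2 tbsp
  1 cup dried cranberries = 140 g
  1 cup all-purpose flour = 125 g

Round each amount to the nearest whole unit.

dried cranberries: 84 tbsp; vegetable oil: 1536 mL; all-purpose flour: 89 g

Scaling factor: 39/8 = 4.875.
dried cranberries: 150 g × 39/8 ÷ 140 g/cup × 16 tbsp/cup ≈ 84 tbsp
vegetable oil: (1 cup + 5 tbsp = 1.3125 cup) × 39/8 × 240 mL/cup ≈ 1536 mL
all-purpose flour: (2 tbsp + 1 tsp = 7/3 tbsp) × 39/8 ÷ 16 tbsp/cup × 125 g/cup ≈ 89 g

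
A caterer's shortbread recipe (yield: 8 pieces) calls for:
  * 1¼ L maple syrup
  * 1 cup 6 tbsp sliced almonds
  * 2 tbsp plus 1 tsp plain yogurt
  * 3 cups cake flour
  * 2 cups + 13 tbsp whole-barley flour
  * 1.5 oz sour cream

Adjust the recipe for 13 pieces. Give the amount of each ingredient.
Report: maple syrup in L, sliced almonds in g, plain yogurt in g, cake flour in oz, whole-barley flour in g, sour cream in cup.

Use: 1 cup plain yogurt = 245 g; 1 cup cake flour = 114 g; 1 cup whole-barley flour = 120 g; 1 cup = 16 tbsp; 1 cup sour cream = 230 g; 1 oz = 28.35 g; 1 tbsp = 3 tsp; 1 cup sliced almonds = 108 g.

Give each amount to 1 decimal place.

Scaling factor: 13/8 = 1.625.
maple syrup: 1.25 L × 13/8 ≈ 2.0 L
sliced almonds: (1 cup + 6 tbsp = 1.375 cup) × 13/8 × 108 g/cup ≈ 241.3 g
plain yogurt: (2 tbsp + 1 tsp = 7/3 tbsp) × 13/8 ÷ 16 tbsp/cup × 245 g/cup ≈ 58.1 g
cake flour: 3 cup × 13/8 × 114 g/cup ÷ 28.35 g/oz ≈ 19.6 oz
whole-barley flour: (2 cup + 13 tbsp = 2.8125 cup) × 13/8 × 120 g/cup ≈ 548.4 g
sour cream: 1.5 oz × 13/8 × 28.35 g/oz ÷ 230 g/cup ≈ 0.3 cup

maple syrup: 2.0 L; sliced almonds: 241.3 g; plain yogurt: 58.1 g; cake flour: 19.6 oz; whole-barley flour: 548.4 g; sour cream: 0.3 cup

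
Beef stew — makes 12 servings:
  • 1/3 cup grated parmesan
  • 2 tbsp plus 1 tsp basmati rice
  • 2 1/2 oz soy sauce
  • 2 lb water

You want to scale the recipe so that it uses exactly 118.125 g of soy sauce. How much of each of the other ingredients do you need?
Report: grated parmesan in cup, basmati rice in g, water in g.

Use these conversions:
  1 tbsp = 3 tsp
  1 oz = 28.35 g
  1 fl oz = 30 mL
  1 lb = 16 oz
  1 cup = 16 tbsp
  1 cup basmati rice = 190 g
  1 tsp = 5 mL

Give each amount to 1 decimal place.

The original recipe has 70.875 g of soy sauce, so the scaling factor is 118.125 ÷ 70.875 = 5/3.
grated parmesan: 1/3 cup × 5/3 ≈ 0.6 cup
basmati rice: (2 tbsp + 1 tsp = 7/3 tbsp) × 5/3 ÷ 16 tbsp/cup × 190 g/cup ≈ 46.2 g
water: 2 lb × 5/3 × 16 oz/lb × 28.35 g/oz = 1512.0 g

grated parmesan: 0.6 cup; basmati rice: 46.2 g; water: 1512.0 g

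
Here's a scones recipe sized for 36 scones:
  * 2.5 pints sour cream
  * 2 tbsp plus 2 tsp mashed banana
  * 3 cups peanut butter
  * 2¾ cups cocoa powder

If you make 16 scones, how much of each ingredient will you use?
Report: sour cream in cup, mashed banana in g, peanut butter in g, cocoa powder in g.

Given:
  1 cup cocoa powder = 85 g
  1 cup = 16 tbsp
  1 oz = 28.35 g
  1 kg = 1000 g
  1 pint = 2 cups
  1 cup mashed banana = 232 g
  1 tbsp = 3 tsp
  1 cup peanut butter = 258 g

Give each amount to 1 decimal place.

Scaling factor: 16/36 = 4/9.
sour cream: 2.5 pint × 4/9 × 2 cup/pint ≈ 2.2 cup
mashed banana: (2 tbsp + 2 tsp = 8/3 tbsp) × 4/9 ÷ 16 tbsp/cup × 232 g/cup ≈ 17.2 g
peanut butter: 3 cup × 4/9 × 258 g/cup = 344.0 g
cocoa powder: 2.75 cup × 4/9 × 85 g/cup ≈ 103.9 g

sour cream: 2.2 cup; mashed banana: 17.2 g; peanut butter: 344.0 g; cocoa powder: 103.9 g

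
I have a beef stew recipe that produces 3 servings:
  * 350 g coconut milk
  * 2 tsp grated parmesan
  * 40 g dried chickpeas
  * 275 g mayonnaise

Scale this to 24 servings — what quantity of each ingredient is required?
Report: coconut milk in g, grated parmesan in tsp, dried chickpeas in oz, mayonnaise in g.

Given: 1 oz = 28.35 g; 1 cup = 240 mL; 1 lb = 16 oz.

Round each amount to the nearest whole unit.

coconut milk: 2800 g; grated parmesan: 16 tsp; dried chickpeas: 11 oz; mayonnaise: 2200 g

Scaling factor: 24/3 = 8.
coconut milk: 350 g × 8 = 2800 g
grated parmesan: 2 tsp × 8 = 16 tsp
dried chickpeas: 40 g × 8 ÷ 28.35 g/oz ≈ 11 oz
mayonnaise: 275 g × 8 = 2200 g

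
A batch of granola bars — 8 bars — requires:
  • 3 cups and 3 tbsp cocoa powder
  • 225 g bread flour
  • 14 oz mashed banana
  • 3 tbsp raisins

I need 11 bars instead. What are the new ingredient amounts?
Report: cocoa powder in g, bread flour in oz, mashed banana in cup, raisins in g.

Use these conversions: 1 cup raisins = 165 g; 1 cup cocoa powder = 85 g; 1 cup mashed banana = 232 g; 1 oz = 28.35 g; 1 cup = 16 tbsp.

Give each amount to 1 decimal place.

cocoa powder: 372.5 g; bread flour: 10.9 oz; mashed banana: 2.4 cup; raisins: 42.5 g

Scaling factor: 11/8 = 1.375.
cocoa powder: (3 cup + 3 tbsp = 3.1875 cup) × 11/8 × 85 g/cup ≈ 372.5 g
bread flour: 225 g × 11/8 ÷ 28.35 g/oz ≈ 10.9 oz
mashed banana: 14 oz × 11/8 × 28.35 g/oz ÷ 232 g/cup ≈ 2.4 cup
raisins: 3 tbsp × 11/8 ÷ 16 tbsp/cup × 165 g/cup ≈ 42.5 g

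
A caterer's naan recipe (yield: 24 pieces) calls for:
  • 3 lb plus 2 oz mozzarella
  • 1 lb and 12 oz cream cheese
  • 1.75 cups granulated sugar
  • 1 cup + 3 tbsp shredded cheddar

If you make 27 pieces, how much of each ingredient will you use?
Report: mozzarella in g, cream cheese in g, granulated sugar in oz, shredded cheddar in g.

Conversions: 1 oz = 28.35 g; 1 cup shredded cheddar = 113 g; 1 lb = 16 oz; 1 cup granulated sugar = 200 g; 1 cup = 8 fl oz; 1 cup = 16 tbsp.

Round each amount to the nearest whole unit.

mozzarella: 1595 g; cream cheese: 893 g; granulated sugar: 14 oz; shredded cheddar: 151 g

Scaling factor: 27/24 = 9/8 = 1.125.
mozzarella: (3 lb + 2 oz = 3.125 lb) × 9/8 × 16 oz/lb × 28.35 g/oz ≈ 1595 g
cream cheese: (1 lb + 12 oz = 1.75 lb) × 9/8 × 16 oz/lb × 28.35 g/oz ≈ 893 g
granulated sugar: 1.75 cup × 9/8 × 200 g/cup ÷ 28.35 g/oz ≈ 14 oz
shredded cheddar: (1 cup + 3 tbsp = 1.1875 cup) × 9/8 × 113 g/cup ≈ 151 g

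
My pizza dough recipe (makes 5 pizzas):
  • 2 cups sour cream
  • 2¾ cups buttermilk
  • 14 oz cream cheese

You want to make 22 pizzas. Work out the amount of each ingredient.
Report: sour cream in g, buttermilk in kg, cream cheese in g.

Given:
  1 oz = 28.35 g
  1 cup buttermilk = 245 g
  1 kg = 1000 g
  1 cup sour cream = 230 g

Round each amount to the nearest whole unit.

sour cream: 2024 g; buttermilk: 3 kg; cream cheese: 1746 g

Scaling factor: 22/5 = 4.4.
sour cream: 2 cup × 22/5 × 230 g/cup = 2024 g
buttermilk: 2.75 cup × 22/5 × 245 g/cup ÷ 1000 g/kg ≈ 3 kg
cream cheese: 14 oz × 22/5 × 28.35 g/oz ≈ 1746 g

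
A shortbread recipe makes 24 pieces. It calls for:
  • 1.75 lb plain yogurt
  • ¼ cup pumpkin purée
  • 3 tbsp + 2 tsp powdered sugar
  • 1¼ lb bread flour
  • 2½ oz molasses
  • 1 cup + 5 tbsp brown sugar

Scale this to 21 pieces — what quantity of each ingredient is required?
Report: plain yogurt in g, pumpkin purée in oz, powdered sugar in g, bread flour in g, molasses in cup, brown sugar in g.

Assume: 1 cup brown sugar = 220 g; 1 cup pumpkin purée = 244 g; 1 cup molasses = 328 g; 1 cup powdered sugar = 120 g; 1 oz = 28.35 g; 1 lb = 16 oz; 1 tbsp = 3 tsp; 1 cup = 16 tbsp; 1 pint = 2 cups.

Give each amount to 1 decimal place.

Scaling factor: 21/24 = 7/8 = 0.875.
plain yogurt: 1.75 lb × 7/8 × 16 oz/lb × 28.35 g/oz ≈ 694.6 g
pumpkin purée: 0.25 cup × 7/8 × 244 g/cup ÷ 28.35 g/oz ≈ 1.9 oz
powdered sugar: (3 tbsp + 2 tsp = 11/3 tbsp) × 7/8 ÷ 16 tbsp/cup × 120 g/cup ≈ 24.1 g
bread flour: 1.25 lb × 7/8 × 16 oz/lb × 28.35 g/oz ≈ 496.1 g
molasses: 2.5 oz × 7/8 × 28.35 g/oz ÷ 328 g/cup ≈ 0.2 cup
brown sugar: (1 cup + 5 tbsp = 1.3125 cup) × 7/8 × 220 g/cup ≈ 252.7 g

plain yogurt: 694.6 g; pumpkin purée: 1.9 oz; powdered sugar: 24.1 g; bread flour: 496.1 g; molasses: 0.2 cup; brown sugar: 252.7 g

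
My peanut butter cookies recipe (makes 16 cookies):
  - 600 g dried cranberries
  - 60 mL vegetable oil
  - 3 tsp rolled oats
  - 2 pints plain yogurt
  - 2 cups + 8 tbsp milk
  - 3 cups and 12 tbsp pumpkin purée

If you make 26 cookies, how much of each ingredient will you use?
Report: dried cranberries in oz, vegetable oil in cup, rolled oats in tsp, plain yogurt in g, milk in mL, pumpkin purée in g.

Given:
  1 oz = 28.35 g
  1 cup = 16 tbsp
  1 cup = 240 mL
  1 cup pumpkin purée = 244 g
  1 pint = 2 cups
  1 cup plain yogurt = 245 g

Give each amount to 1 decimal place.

Scaling factor: 26/16 = 13/8 = 1.625.
dried cranberries: 600 g × 13/8 ÷ 28.35 g/oz ≈ 34.4 oz
vegetable oil: 60 mL × 13/8 ÷ 240 mL/cup ≈ 0.4 cup
rolled oats: 3 tsp × 13/8 ≈ 4.9 tsp
plain yogurt: 2 pint × 13/8 × 2 cup/pint × 245 g/cup = 1592.5 g
milk: (2 cup + 8 tbsp = 2.5 cup) × 13/8 × 240 mL/cup = 975.0 mL
pumpkin purée: (3 cup + 12 tbsp = 3.75 cup) × 13/8 × 244 g/cup ≈ 1486.9 g

dried cranberries: 34.4 oz; vegetable oil: 0.4 cup; rolled oats: 4.9 tsp; plain yogurt: 1592.5 g; milk: 975.0 mL; pumpkin purée: 1486.9 g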